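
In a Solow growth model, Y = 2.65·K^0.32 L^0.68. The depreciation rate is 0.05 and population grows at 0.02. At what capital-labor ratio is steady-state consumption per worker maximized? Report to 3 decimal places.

Capital per worker breaks even when investment replaces (n + δ)·k; here n + δ = 0.07.
Setting f'(k) = n+δ gives 0.32·2.65·k^(0.32−1) = 0.07, hence k_gold = (0.32·2.65/0.07)^(1/0.68) ≈ 39.1819.

k_gold ≈ 39.182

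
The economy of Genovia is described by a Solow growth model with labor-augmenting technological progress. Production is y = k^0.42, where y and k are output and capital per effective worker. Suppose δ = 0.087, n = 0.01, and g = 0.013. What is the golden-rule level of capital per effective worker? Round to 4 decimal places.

n + g + δ = 0.01 + 0.013 + 0.087 = 0.11.
Maximizing c = f(k) − (n+g+δ)·k gives f'(k) = n+g+δ, i.e. 0.42·k^(0.42−1) = 0.11, so k_gold = (0.42/0.11)^(1/0.58) ≈ 10.0740.

k_gold ≈ 10.0740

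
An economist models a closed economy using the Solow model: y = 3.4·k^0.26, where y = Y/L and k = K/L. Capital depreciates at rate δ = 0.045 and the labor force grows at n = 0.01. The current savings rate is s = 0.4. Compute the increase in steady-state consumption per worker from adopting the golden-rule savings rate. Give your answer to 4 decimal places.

Δc ≈ 0.3784

Break-even investment rate: n + δ = 0.01 + 0.045 = 0.055.
Current steady state (s = 0.4): k* = (0.4·3.4/0.055)^(1/0.74) ≈ 76.3257, y* = 3.4·76.3257^0.26 ≈ 10.4948, c* = (1−0.4)·10.4948 ≈ 6.2969.
Setting f'(k) = n+δ gives 0.26·3.4·k^(0.26−1) = 0.055, hence k_gold = (0.26·3.4/0.055)^(1/0.74) ≈ 42.6433.
y_gold = 3.4·42.6433^0.26 ≈ 9.0207, c_gold = y_gold − 0.055·k_gold ≈ 6.6753.
Gain: Δc = 6.6753 − 6.2969 ≈ 0.3784.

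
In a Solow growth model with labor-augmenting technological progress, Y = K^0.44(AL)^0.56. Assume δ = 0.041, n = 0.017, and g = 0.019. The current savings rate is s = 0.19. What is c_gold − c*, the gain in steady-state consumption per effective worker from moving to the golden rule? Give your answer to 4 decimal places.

Δc ≈ 0.5556

Break-even investment rate: n + g + δ = 0.017 + 0.019 + 0.041 = 0.077.
Current steady state (s = 0.19): k* = (0.19/0.077)^(1/0.56) ≈ 5.0173, y* = 5.0173^0.44 ≈ 2.0333, c* = (1−0.19)·2.0333 ≈ 1.6470.
At the golden rule the marginal product of capital equals n+g+δ: 0.44·k^(0.44−1) = 0.077. Solving, k_gold = (0.44/0.077)^(1/0.56) ≈ 22.4759.
y_gold = 22.4759^0.44 ≈ 3.9333, c_gold = y_gold − 0.077·k_gold ≈ 2.2026.
Gain: Δc = 2.2026 − 1.6470 ≈ 0.5556.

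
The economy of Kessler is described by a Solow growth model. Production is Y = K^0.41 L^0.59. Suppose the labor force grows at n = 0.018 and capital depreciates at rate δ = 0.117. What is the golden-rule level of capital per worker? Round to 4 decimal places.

k_gold ≈ 6.5722

The effective depreciation rate is n + δ = 0.018 + 0.117 = 0.135.
Setting f'(k) = n+δ gives 0.41·k^(0.41−1) = 0.135, hence k_gold = (0.41/0.135)^(1/0.59) ≈ 6.5722.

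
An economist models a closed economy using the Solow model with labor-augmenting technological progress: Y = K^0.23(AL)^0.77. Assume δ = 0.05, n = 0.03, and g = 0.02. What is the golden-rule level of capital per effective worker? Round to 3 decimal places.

The effective depreciation rate is n + g + δ = 0.03 + 0.02 + 0.05 = 0.1.
Setting f'(k) = n+g+δ gives 0.23·k^(0.23−1) = 0.1, hence k_gold = (0.23/0.1)^(1/0.77) ≈ 2.9497.

k_gold ≈ 2.950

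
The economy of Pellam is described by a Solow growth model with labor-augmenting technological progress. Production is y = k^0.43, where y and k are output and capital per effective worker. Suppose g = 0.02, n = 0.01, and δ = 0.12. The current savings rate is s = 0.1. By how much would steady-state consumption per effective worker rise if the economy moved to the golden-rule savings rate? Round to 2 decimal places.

Δc ≈ 0.60

Capital per effective worker breaks even when investment replaces (n + g + δ)·k; here n + g + δ = 0.15.
Current steady state (s = 0.1): k* = (0.1/0.15)^(1/0.57) ≈ 0.4910, y* = 0.4910^0.43 ≈ 0.7365, c* = (1−0.1)·0.7365 ≈ 0.6628.
Golden rule sets MPK = n+g+δ: 0.43·k^(0.43−1) = 0.15, so k_gold = (0.43/0.15)^(1/0.57) ≈ 6.3448.
y_gold = 6.3448^0.43 ≈ 2.2133, c_gold = y_gold − 0.15·k_gold ≈ 1.2616.
Gain: Δc = 1.2616 − 0.6628 ≈ 0.5987.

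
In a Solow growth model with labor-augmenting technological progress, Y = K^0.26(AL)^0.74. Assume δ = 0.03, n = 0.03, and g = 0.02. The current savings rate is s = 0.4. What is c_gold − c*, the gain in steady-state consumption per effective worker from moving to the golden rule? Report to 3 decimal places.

Capital per effective worker breaks even when investment replaces (n + g + δ)·k; here n + g + δ = 0.08.
Current steady state (s = 0.4): k* = (0.4/0.08)^(1/0.74) ≈ 8.8014, y* = 8.8014^0.26 ≈ 1.7603, c* = (1−0.4)·1.7603 ≈ 1.0562.
At the golden rule the marginal product of capital equals n+g+δ: 0.26·k^(0.26−1) = 0.08. Solving, k_gold = (0.26/0.08)^(1/0.74) ≈ 4.9174.
y_gold = 4.9174^0.26 ≈ 1.5130, c_gold = y_gold − 0.08·k_gold ≈ 1.1197.
Gain: Δc = 1.1197 − 1.0562 ≈ 0.0635.

Δc ≈ 0.063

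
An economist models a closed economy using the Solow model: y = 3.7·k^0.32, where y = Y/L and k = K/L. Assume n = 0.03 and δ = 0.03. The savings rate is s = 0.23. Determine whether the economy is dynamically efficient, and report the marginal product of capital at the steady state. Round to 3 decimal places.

Capital per worker breaks even when investment replaces (n + δ)·k; here n + δ = 0.06.
Steady-state k*: s·A·k^0.32 = 0.06·k gives k* = (0.23·3.7/0.06)^(1/0.68) ≈ 49.4074.
MPK = 0.32·3.7·49.4074^(-0.68) ≈ 0.0835.
MPK > n+δ = 0.06, so the economy is dynamically efficient (under-saving).

dynamically efficient; MPK ≈ 0.083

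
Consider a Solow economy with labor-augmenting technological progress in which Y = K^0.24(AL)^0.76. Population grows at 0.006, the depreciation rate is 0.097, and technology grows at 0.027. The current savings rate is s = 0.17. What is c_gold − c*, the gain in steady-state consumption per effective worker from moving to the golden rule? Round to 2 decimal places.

The effective depreciation rate is n + g + δ = 0.006 + 0.027 + 0.097 = 0.13.
Current steady state (s = 0.17): k* = (0.17/0.13)^(1/0.76) ≈ 1.4233, y* = 1.4233^0.24 ≈ 1.0884, c* = (1−0.17)·1.0884 ≈ 0.9034.
Golden rule sets MPK = n+g+δ: 0.24·k^(0.24−1) = 0.13, so k_gold = (0.24/0.13)^(1/0.76) ≈ 2.2405.
y_gold = 2.2405^0.24 ≈ 1.2136, c_gold = y_gold − 0.13·k_gold ≈ 0.9224.
Gain: Δc = 0.9224 − 0.9034 ≈ 0.0190.

Δc ≈ 0.02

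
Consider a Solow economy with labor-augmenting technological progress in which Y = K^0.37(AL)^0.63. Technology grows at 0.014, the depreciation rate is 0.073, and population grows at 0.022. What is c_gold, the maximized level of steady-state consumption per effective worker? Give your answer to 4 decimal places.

The effective depreciation rate is n + g + δ = 0.022 + 0.014 + 0.073 = 0.109.
Golden rule sets MPK = n+g+δ: 0.37·k^(0.37−1) = 0.109, so k_gold = (0.37/0.109)^(1/0.63) ≈ 6.9583.
y_gold = 6.9583^0.37 ≈ 2.0499.
c_gold = y_gold − (n+g+δ)·k_gold = 2.0499 − 0.109·6.9583 ≈ 1.2914.

c_gold ≈ 1.2914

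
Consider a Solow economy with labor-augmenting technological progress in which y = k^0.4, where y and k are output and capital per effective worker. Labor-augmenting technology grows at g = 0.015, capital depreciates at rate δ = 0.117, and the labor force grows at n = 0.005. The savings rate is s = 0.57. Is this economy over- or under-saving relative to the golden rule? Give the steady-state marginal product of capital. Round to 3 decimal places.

over-saving; MPK ≈ 0.096

Capital per effective worker breaks even when investment replaces (n + g + δ)·k; here n + g + δ = 0.137.
Steady-state k*: s·k^0.4 = 0.137·k gives k* = (0.57/0.137)^(1/0.6) ≈ 10.7628.
MPK = 0.4·10.7628^(-0.6) ≈ 0.0961.
MPK < n+g+δ = 0.137, so the economy is dynamically inefficient (over-saving).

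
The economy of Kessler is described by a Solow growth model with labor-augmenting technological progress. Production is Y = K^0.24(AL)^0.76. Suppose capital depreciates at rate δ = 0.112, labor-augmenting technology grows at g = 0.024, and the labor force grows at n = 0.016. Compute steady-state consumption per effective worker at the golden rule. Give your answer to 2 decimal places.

c_gold ≈ 0.88

Capital per effective worker breaks even when investment replaces (n + g + δ)·k; here n + g + δ = 0.152.
Setting f'(k) = n+g+δ gives 0.24·k^(0.24−1) = 0.152, hence k_gold = (0.24/0.152)^(1/0.76) ≈ 1.8239.
y_gold = 1.8239^0.24 ≈ 1.1552.
c_gold = y_gold − (n+g+δ)·k_gold = 1.1552 − 0.152·1.8239 ≈ 0.8779.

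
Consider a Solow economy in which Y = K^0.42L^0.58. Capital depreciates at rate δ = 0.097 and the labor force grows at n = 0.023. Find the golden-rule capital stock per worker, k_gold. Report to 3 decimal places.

Capital per worker breaks even when investment replaces (n + δ)·k; here n + δ = 0.12.
Golden rule sets MPK = n+δ: 0.42·k^(0.42−1) = 0.12, so k_gold = (0.42/0.12)^(1/0.58) ≈ 8.6706.

k_gold ≈ 8.671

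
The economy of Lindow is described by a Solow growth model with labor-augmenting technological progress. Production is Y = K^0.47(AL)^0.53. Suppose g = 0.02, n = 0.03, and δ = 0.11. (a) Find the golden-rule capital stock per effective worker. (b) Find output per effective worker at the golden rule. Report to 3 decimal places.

Break-even investment rate: n + g + δ = 0.03 + 0.02 + 0.11 = 0.16.
At the golden rule the marginal product of capital equals n+g+δ: 0.47·k^(0.47−1) = 0.16. Solving, k_gold = (0.47/0.16)^(1/0.53) ≈ 7.6380.
y_gold = 7.6380^0.47 ≈ 2.6002.

(a) k_gold ≈ 7.638; (b) y_gold ≈ 2.600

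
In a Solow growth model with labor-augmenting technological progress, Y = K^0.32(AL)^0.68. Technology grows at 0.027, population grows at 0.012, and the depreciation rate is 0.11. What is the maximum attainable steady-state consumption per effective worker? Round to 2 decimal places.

n + g + δ = 0.012 + 0.027 + 0.11 = 0.149.
Golden rule sets MPK = n+g+δ: 0.32·k^(0.32−1) = 0.149, so k_gold = (0.32/0.149)^(1/0.68) ≈ 3.0774.
y_gold = 3.0774^0.32 ≈ 1.4329.
c_gold = y_gold − (n+g+δ)·k_gold = 1.4329 − 0.149·3.0774 ≈ 0.9744.

c_gold ≈ 0.97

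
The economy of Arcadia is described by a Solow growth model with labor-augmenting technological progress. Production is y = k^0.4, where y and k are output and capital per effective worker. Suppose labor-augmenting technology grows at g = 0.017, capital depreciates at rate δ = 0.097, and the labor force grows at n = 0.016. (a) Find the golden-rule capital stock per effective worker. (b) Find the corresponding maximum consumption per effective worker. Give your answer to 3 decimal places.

(a) k_gold ≈ 6.509; (b) c_gold ≈ 1.269

The effective depreciation rate is n + g + δ = 0.016 + 0.017 + 0.097 = 0.13.
Setting f'(k) = n+g+δ gives 0.4·k^(0.4−1) = 0.13, hence k_gold = (0.4/0.13)^(1/0.6) ≈ 6.5092.
y_gold = 6.5092^0.4 ≈ 2.1155; c_gold = y_gold − 0.13·k_gold ≈ 1.2693.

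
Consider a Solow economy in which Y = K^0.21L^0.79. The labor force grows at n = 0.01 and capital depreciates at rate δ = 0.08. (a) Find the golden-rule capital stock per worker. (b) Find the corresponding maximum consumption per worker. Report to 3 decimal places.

(a) k_gold ≈ 2.923; (b) c_gold ≈ 0.990

Capital per worker breaks even when investment replaces (n + δ)·k; here n + δ = 0.09.
Golden rule sets MPK = n+δ: 0.21·k^(0.21−1) = 0.09, so k_gold = (0.21/0.09)^(1/0.79) ≈ 2.9228.
y_gold = 2.9228^0.21 ≈ 1.2526; c_gold = y_gold − 0.09·k_gold ≈ 0.9896.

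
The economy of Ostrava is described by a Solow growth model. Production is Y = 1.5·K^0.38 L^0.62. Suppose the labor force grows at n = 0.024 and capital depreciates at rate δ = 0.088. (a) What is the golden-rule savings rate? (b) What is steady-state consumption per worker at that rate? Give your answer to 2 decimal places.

n + δ = 0.024 + 0.088 = 0.112.
For Cobb-Douglas, s_gold equals capital's share: s_gold = 0.38.
Setting f'(k) = n+δ gives 0.38·1.5·k^(0.38−1) = 0.112, hence k_gold = (0.38·1.5/0.112)^(1/0.62) ≈ 13.7965.
y_gold = 1.5·13.7965^0.38 ≈ 4.0663; c_gold = (1−0.38)·y_gold ≈ 2.5211.

(a) s_gold = 0.38; (b) c_gold ≈ 2.52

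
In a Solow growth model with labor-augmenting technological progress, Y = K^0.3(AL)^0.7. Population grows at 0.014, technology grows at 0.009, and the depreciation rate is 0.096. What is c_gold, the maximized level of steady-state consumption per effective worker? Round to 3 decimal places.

Break-even investment rate: n + g + δ = 0.014 + 0.009 + 0.096 = 0.119.
Maximizing c = f(k) − (n+g+δ)·k gives f'(k) = n+g+δ, i.e. 0.3·k^(0.3−1) = 0.119, so k_gold = (0.3/0.119)^(1/0.7) ≈ 3.7469.
y_gold = 3.7469^0.3 ≈ 1.4863.
c_gold = y_gold − (n+g+δ)·k_gold = 1.4863 − 0.119·3.7469 ≈ 1.0404.

c_gold ≈ 1.040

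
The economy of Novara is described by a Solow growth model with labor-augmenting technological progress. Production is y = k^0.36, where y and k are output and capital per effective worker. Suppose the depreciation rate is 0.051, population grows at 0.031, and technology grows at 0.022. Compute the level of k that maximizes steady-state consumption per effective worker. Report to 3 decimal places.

n + g + δ = 0.031 + 0.022 + 0.051 = 0.104.
Setting f'(k) = n+g+δ gives 0.36·k^(0.36−1) = 0.104, hence k_gold = (0.36/0.104)^(1/0.64) ≈ 6.9600.

k_gold ≈ 6.960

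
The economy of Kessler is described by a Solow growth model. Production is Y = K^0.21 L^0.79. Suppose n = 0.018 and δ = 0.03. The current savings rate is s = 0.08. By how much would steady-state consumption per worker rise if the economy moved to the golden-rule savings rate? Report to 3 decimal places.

n + δ = 0.018 + 0.03 = 0.048.
Current steady state (s = 0.08): k* = (0.08/0.048)^(1/0.79) ≈ 1.9091, y* = 1.9091^0.21 ≈ 1.1454, c* = (1−0.08)·1.1454 ≈ 1.0538.
Maximizing c = f(k) − (n+δ)·k gives f'(k) = n+δ, i.e. 0.21·k^(0.21−1) = 0.048, so k_gold = (0.21/0.048)^(1/0.79) ≈ 6.4769.
y_gold = 6.4769^0.21 ≈ 1.4804, c_gold = y_gold − 0.048·k_gold ≈ 1.1695.
Gain: Δc = 1.1695 − 1.0538 ≈ 0.1157.

Δc ≈ 0.116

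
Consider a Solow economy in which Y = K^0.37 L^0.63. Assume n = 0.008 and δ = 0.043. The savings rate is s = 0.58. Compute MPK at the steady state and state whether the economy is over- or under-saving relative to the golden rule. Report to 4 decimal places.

n + δ = 0.008 + 0.043 = 0.051.
Steady-state k*: s·k^0.37 = 0.051·k gives k* = (0.58/0.051)^(1/0.63) ≈ 47.4204.
MPK = 0.37·47.4204^(-0.63) ≈ 0.0325.
MPK < n+δ = 0.051, so the economy is dynamically inefficient (over-saving).

over-saving; MPK ≈ 0.0325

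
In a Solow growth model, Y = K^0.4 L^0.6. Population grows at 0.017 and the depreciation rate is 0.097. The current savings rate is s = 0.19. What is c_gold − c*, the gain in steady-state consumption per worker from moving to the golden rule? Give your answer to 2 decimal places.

Capital per worker breaks even when investment replaces (n + δ)·k; here n + δ = 0.114.
Current steady state (s = 0.19): k* = (0.19/0.114)^(1/0.6) ≈ 2.3429, y* = 2.3429^0.4 ≈ 1.4057, c* = (1−0.19)·1.4057 ≈ 1.1386.
Setting f'(k) = n+δ gives 0.4·k^(0.4−1) = 0.114, hence k_gold = (0.4/0.114)^(1/0.6) ≈ 8.1020.
y_gold = 8.1020^0.4 ≈ 2.3091, c_gold = y_gold − 0.114·k_gold ≈ 1.3854.
Gain: Δc = 1.3854 − 1.1386 ≈ 0.2468.

Δc ≈ 0.25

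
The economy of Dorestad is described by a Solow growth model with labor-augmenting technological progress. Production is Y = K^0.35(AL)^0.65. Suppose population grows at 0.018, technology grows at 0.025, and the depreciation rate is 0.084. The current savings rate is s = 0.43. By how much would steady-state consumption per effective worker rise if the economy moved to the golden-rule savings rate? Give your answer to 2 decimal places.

Capital per effective worker breaks even when investment replaces (n + g + δ)·k; here n + g + δ = 0.127.
Current steady state (s = 0.43): k* = (0.43/0.127)^(1/0.65) ≈ 6.5293, y* = 6.5293^0.35 ≈ 1.9284, c* = (1−0.43)·1.9284 ≈ 1.0992.
Golden rule sets MPK = n+g+δ: 0.35·k^(0.35−1) = 0.127, so k_gold = (0.35/0.127)^(1/0.65) ≈ 4.7570.
y_gold = 4.7570^0.35 ≈ 1.7261, c_gold = y_gold − 0.127·k_gold ≈ 1.1220.
Gain: Δc = 1.1220 − 1.0992 ≈ 0.0228.

Δc ≈ 0.02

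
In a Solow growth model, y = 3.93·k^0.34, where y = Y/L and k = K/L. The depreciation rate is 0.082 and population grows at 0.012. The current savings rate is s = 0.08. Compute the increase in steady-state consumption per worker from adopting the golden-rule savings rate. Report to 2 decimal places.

Δc ≈ 3.45

The effective depreciation rate is n + δ = 0.012 + 0.082 = 0.094.
Current steady state (s = 0.08): k* = (0.08·3.93/0.094)^(1/0.66) ≈ 6.2298, y* = 3.93·6.2298^0.34 ≈ 7.3201, c* = (1−0.08)·7.3201 ≈ 6.7345.
Golden rule sets MPK = n+δ: 0.34·3.93·k^(0.34−1) = 0.094, so k_gold = (0.34·3.93/0.094)^(1/0.66) ≈ 55.7932.
y_gold = 3.93·55.7932^0.34 ≈ 15.4252, c_gold = y_gold − 0.094·k_gold ≈ 10.1806.
Gain: Δc = 10.1806 − 6.7345 ≈ 3.4462.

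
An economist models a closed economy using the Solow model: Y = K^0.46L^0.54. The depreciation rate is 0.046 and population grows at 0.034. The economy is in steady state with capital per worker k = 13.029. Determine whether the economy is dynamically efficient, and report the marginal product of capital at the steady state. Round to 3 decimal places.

Break-even investment rate: n + δ = 0.034 + 0.046 = 0.08.
MPK = 0.46·k^(0.46−1) = 0.46·13.029^(-0.54) ≈ 0.1150.
MPK > 0.08, so the economy is dynamically efficient (under-saving).

dynamically efficient; MPK ≈ 0.115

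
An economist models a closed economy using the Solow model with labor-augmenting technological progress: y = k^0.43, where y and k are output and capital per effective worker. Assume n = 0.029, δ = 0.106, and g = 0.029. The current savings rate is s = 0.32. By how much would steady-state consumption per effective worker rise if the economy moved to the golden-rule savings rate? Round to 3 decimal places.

Δc ≈ 0.054

Break-even investment rate: n + g + δ = 0.029 + 0.029 + 0.106 = 0.164.
Current steady state (s = 0.32): k* = (0.32/0.164)^(1/0.57) ≈ 3.2308, y* = 3.2308^0.43 ≈ 1.6558, c* = (1−0.32)·1.6558 ≈ 1.1259.
Golden rule sets MPK = n+g+δ: 0.43·k^(0.43−1) = 0.164, so k_gold = (0.43/0.164)^(1/0.57) ≈ 5.4254.
y_gold = 5.4254^0.43 ≈ 2.0692, c_gold = y_gold − 0.164·k_gold ≈ 1.1794.
Gain: Δc = 1.1794 − 1.1259 ≈ 0.0535.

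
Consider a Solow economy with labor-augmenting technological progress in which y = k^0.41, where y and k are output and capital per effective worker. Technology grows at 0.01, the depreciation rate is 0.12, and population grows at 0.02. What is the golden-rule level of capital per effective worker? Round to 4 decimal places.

The effective depreciation rate is n + g + δ = 0.02 + 0.01 + 0.12 = 0.15.
Golden rule sets MPK = n+g+δ: 0.41·k^(0.41−1) = 0.15, so k_gold = (0.41/0.15)^(1/0.59) ≈ 5.4974.

k_gold ≈ 5.4974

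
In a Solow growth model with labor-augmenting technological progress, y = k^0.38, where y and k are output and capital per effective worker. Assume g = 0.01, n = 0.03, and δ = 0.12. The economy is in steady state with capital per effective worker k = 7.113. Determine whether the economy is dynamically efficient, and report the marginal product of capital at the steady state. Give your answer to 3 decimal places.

n + g + δ = 0.03 + 0.01 + 0.12 = 0.16.
MPK = 0.38·k^(0.38−1) = 0.38·7.113^(-0.62) ≈ 0.1126.
MPK < 0.16, so the economy is dynamically inefficient (over-saving).

dynamically inefficient; MPK ≈ 0.113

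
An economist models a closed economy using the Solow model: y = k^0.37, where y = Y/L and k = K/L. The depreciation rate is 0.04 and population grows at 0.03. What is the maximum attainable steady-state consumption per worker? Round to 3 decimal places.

c_gold ≈ 1.675

n + δ = 0.03 + 0.04 = 0.07.
Maximizing c = f(k) − (n+δ)·k gives f'(k) = n+δ, i.e. 0.37·k^(0.37−1) = 0.07, so k_gold = (0.37/0.07)^(1/0.63) ≈ 14.0535.
y_gold = 14.0535^0.37 ≈ 2.6588.
c_gold = y_gold − (n+δ)·k_gold = 2.6588 − 0.07·14.0535 ≈ 1.6750.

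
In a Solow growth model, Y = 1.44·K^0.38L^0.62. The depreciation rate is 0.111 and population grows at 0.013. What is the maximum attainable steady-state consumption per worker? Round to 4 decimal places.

Capital per worker breaks even when investment replaces (n + δ)·k; here n + δ = 0.124.
At the golden rule the marginal product of capital equals n+δ: 0.38·1.44·k^(0.38−1) = 0.124. Solving, k_gold = (0.38·1.44/0.124)^(1/0.62) ≈ 10.9617.
y_gold = 1.44·10.9617^0.38 ≈ 3.5770.
c_gold = y_gold − (n+δ)·k_gold = 3.5770 − 0.124·10.9617 ≈ 2.2177.

c_gold ≈ 2.2177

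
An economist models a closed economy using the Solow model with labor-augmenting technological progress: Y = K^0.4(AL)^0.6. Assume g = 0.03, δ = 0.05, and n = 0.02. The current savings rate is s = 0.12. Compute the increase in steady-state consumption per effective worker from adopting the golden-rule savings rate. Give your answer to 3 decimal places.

Capital per effective worker breaks even when investment replaces (n + g + δ)·k; here n + g + δ = 0.1.
Current steady state (s = 0.12): k* = (0.12/0.1)^(1/0.6) ≈ 1.3551, y* = 1.3551^0.4 ≈ 1.1292, c* = (1−0.12)·1.1292 ≈ 0.9937.
Maximizing c = f(k) − (n+g+δ)·k gives f'(k) = n+g+δ, i.e. 0.4·k^(0.4−1) = 0.1, so k_gold = (0.4/0.1)^(1/0.6) ≈ 10.0794.
y_gold = 10.0794^0.4 ≈ 2.5198, c_gold = y_gold − 0.1·k_gold ≈ 1.5119.
Gain: Δc = 1.5119 − 0.9937 ≈ 0.5182.

Δc ≈ 0.518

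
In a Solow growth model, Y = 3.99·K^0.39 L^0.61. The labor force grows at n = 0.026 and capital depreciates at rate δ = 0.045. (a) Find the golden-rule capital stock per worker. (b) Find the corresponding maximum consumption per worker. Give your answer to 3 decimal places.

n + δ = 0.026 + 0.045 = 0.071.
Maximizing c = f(k) − (n+δ)·k gives f'(k) = n+δ, i.e. 0.39·3.99·k^(0.39−1) = 0.071, so k_gold = (0.39·3.99/0.071)^(1/0.61) ≈ 157.7606.
y_gold = 3.99·157.7606^0.39 ≈ 28.7205; c_gold = y_gold − 0.071·k_gold ≈ 17.5195.

(a) k_gold ≈ 157.761; (b) c_gold ≈ 17.520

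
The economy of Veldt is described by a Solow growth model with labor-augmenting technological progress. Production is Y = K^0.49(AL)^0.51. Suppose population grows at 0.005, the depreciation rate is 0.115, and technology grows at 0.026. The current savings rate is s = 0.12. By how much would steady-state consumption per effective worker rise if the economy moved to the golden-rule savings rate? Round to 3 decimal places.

Δc ≈ 0.903

The effective depreciation rate is n + g + δ = 0.005 + 0.026 + 0.115 = 0.146.
Current steady state (s = 0.12): k* = (0.12/0.146)^(1/0.51) ≈ 0.6808, y* = 0.6808^0.49 ≈ 0.8283, c* = (1−0.12)·0.8283 ≈ 0.7289.
At the golden rule the marginal product of capital equals n+g+δ: 0.49·k^(0.49−1) = 0.146. Solving, k_gold = (0.49/0.146)^(1/0.51) ≈ 10.7415.
y_gold = 10.7415^0.49 ≈ 3.2005, c_gold = y_gold − 0.146·k_gold ≈ 1.6323.
Gain: Δc = 1.6323 − 0.7289 ≈ 0.9034.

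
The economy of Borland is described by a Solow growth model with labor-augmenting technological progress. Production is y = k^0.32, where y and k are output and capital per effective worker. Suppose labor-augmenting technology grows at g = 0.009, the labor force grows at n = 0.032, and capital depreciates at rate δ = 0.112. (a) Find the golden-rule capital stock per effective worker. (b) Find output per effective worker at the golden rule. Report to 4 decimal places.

(a) k_gold ≈ 2.9598; (b) y_gold ≈ 1.4152

Break-even investment rate: n + g + δ = 0.032 + 0.009 + 0.112 = 0.153.
Setting f'(k) = n+g+δ gives 0.32·k^(0.32−1) = 0.153, hence k_gold = (0.32/0.153)^(1/0.68) ≈ 2.9598.
y_gold = 2.9598^0.32 ≈ 1.4152.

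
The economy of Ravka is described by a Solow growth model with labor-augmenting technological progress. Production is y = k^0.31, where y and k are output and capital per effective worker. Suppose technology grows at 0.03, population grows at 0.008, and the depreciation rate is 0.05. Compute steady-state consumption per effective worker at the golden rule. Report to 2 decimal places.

c_gold ≈ 1.21

n + g + δ = 0.008 + 0.03 + 0.05 = 0.088.
At the golden rule the marginal product of capital equals n+g+δ: 0.31·k^(0.31−1) = 0.088. Solving, k_gold = (0.31/0.088)^(1/0.69) ≈ 6.2027.
y_gold = 6.2027^0.31 ≈ 1.7608.
c_gold = y_gold − (n+g+δ)·k_gold = 1.7608 − 0.088·6.2027 ≈ 1.2149.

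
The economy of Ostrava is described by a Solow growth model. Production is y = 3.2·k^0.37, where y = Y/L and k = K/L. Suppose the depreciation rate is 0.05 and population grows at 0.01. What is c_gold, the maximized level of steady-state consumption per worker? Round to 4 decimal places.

n + δ = 0.01 + 0.05 = 0.06.
At the golden rule the marginal product of capital equals n+δ: 0.37·3.2·k^(0.37−1) = 0.06. Solving, k_gold = (0.37·3.2/0.06)^(1/0.63) ≈ 113.7297.
y_gold = 3.2·113.7297^0.37 ≈ 18.4426.
c_gold = y_gold − (n+δ)·k_gold = 18.4426 − 0.06·113.7297 ≈ 11.6189.

c_gold ≈ 11.6189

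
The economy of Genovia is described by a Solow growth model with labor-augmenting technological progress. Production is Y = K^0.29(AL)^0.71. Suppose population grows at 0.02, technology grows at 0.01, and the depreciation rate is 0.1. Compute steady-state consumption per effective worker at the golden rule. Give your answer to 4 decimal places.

The effective depreciation rate is n + g + δ = 0.02 + 0.01 + 0.1 = 0.13.
Setting f'(k) = n+g+δ gives 0.29·k^(0.29−1) = 0.13, hence k_gold = (0.29/0.13)^(1/0.71) ≈ 3.0959.
y_gold = 3.0959^0.29 ≈ 1.3878.
c_gold = y_gold − (n+g+δ)·k_gold = 1.3878 − 0.13·3.0959 ≈ 0.9853.

c_gold ≈ 0.9853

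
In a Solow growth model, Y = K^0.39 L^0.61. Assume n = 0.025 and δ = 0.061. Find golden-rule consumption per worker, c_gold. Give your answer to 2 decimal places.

c_gold ≈ 1.60

The effective depreciation rate is n + δ = 0.025 + 0.061 = 0.086.
Setting f'(k) = n+δ gives 0.39·k^(0.39−1) = 0.086, hence k_gold = (0.39/0.086)^(1/0.61) ≈ 11.9217.
y_gold = 11.9217^0.39 ≈ 2.6289.
c_gold = y_gold − (n+δ)·k_gold = 2.6289 − 0.086·11.9217 ≈ 1.6036.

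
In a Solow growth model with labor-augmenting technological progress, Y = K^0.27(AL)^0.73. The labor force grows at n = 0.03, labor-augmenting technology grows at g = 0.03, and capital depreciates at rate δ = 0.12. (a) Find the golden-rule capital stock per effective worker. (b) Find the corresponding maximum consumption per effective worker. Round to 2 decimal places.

n + g + δ = 0.03 + 0.03 + 0.12 = 0.18.
Maximizing c = f(k) − (n+g+δ)·k gives f'(k) = n+g+δ, i.e. 0.27·k^(0.27−1) = 0.18, so k_gold = (0.27/0.18)^(1/0.73) ≈ 1.7427.
y_gold = 1.7427^0.27 ≈ 1.1618; c_gold = y_gold − 0.18·k_gold ≈ 0.8481.

(a) k_gold ≈ 1.74; (b) c_gold ≈ 0.85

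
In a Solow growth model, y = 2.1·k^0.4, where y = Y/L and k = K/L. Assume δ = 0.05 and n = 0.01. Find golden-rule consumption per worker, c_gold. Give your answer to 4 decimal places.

c_gold ≈ 7.3191

The effective depreciation rate is n + δ = 0.01 + 0.05 = 0.06.
Golden rule sets MPK = n+δ: 0.4·2.1·k^(0.4−1) = 0.06, so k_gold = (0.4·2.1/0.06)^(1/0.6) ≈ 81.3230.
y_gold = 2.1·81.3230^0.4 ≈ 12.1985.
c_gold = y_gold − (n+δ)·k_gold = 12.1985 − 0.06·81.3230 ≈ 7.3191.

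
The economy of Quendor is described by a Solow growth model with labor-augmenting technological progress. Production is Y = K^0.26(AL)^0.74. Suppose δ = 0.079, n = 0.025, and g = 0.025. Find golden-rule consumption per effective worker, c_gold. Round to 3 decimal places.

Break-even investment rate: n + g + δ = 0.025 + 0.025 + 0.079 = 0.129.
Golden rule sets MPK = n+g+δ: 0.26·k^(0.26−1) = 0.129, so k_gold = (0.26/0.129)^(1/0.74) ≈ 2.5783.
y_gold = 2.5783^0.26 ≈ 1.2792.
c_gold = y_gold − (n+g+δ)·k_gold = 1.2792 − 0.129·2.5783 ≈ 0.9466.

c_gold ≈ 0.947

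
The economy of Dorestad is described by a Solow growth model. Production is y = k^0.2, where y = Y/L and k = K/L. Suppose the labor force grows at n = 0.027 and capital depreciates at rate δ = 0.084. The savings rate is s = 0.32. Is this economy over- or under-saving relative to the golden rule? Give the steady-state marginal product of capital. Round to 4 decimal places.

Break-even investment rate: n + δ = 0.027 + 0.084 = 0.111.
Steady-state k*: s·k^0.2 = 0.111·k gives k* = (0.32/0.111)^(1/0.8) ≈ 3.7565.
MPK = 0.2·3.7565^(-0.8) ≈ 0.0694.
MPK < n+δ = 0.111, so the economy is dynamically inefficient (over-saving).

over-saving; MPK ≈ 0.0694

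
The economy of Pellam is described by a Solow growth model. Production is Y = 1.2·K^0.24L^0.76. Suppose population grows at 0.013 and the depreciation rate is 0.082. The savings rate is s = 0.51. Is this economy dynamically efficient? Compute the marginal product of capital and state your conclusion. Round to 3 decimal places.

Break-even investment rate: n + δ = 0.013 + 0.082 = 0.095.
Steady-state k*: s·A·k^0.24 = 0.095·k gives k* = (0.51·1.2/0.095)^(1/0.76) ≈ 11.6014.
MPK = 0.24·1.2·11.6014^(-0.76) ≈ 0.0447.
MPK < n+δ = 0.095, so the economy is dynamically inefficient (over-saving).

dynamically inefficient; MPK ≈ 0.045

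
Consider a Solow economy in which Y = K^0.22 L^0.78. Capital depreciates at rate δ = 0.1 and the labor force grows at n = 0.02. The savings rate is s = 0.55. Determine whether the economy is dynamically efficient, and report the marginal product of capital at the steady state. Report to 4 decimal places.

dynamically inefficient; MPK ≈ 0.0480

n + δ = 0.02 + 0.1 = 0.12.
Steady-state k*: s·k^0.22 = 0.12·k gives k* = (0.55/0.12)^(1/0.78) ≈ 7.0416.
MPK = 0.22·7.0416^(-0.78) ≈ 0.0480.
MPK < n+δ = 0.12, so the economy is dynamically inefficient (over-saving).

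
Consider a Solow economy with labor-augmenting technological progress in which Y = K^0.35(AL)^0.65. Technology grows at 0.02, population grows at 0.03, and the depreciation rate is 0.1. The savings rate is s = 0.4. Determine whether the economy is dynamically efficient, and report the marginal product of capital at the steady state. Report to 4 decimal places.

dynamically inefficient; MPK ≈ 0.1312

Capital per effective worker breaks even when investment replaces (n + g + δ)·k; here n + g + δ = 0.15.
Steady-state k*: s·k^0.35 = 0.15·k gives k* = (0.4/0.15)^(1/0.65) ≈ 4.5221.
MPK = 0.35·4.5221^(-0.65) ≈ 0.1312.
MPK < n+g+δ = 0.15, so the economy is dynamically inefficient (over-saving).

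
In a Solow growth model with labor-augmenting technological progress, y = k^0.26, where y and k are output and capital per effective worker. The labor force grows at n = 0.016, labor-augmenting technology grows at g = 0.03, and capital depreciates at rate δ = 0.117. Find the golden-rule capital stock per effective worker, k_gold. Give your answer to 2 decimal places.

k_gold ≈ 1.88

Break-even investment rate: n + g + δ = 0.016 + 0.03 + 0.117 = 0.163.
Setting f'(k) = n+g+δ gives 0.26·k^(0.26−1) = 0.163, hence k_gold = (0.26/0.163)^(1/0.74) ≈ 1.8795.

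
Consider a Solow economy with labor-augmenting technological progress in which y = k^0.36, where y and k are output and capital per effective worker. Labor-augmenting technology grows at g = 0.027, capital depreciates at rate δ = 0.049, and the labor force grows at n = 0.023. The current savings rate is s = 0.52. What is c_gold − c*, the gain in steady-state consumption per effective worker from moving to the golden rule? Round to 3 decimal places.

Δc ≈ 0.103

n + g + δ = 0.023 + 0.027 + 0.049 = 0.099.
Current steady state (s = 0.52): k* = (0.52/0.099)^(1/0.64) ≈ 13.3529, y* = 13.3529^0.36 ≈ 2.5422, c* = (1−0.52)·2.5422 ≈ 1.2202.
Setting f'(k) = n+g+δ gives 0.36·k^(0.36−1) = 0.099, hence k_gold = (0.36/0.099)^(1/0.64) ≈ 7.5170.
y_gold = 7.5170^0.36 ≈ 2.0672, c_gold = y_gold − 0.099·k_gold ≈ 1.3230.
Gain: Δc = 1.3230 − 1.2202 ≈ 0.1027.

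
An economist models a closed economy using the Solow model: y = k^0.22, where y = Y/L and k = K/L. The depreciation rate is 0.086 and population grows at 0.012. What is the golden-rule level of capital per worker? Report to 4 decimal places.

k_gold ≈ 2.8200

The effective depreciation rate is n + δ = 0.012 + 0.086 = 0.098.
Golden rule sets MPK = n+δ: 0.22·k^(0.22−1) = 0.098, so k_gold = (0.22/0.098)^(1/0.78) ≈ 2.8200.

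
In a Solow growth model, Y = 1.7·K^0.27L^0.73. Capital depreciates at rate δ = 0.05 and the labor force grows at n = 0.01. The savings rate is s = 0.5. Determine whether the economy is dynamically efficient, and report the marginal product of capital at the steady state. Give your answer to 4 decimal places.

The effective depreciation rate is n + δ = 0.01 + 0.05 = 0.06.
Steady-state k*: s·A·k^0.27 = 0.06·k gives k* = (0.5·1.7/0.06)^(1/0.73) ≈ 37.7641.
MPK = 0.27·1.7·37.7641^(-0.73) ≈ 0.0324.
MPK < n+δ = 0.06, so the economy is dynamically inefficient (over-saving).

dynamically inefficient; MPK ≈ 0.0324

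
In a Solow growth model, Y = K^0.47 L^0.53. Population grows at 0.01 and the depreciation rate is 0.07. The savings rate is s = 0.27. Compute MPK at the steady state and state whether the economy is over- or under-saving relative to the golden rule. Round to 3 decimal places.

n + δ = 0.01 + 0.07 = 0.08.
Steady-state k*: s·k^0.47 = 0.08·k gives k* = (0.27/0.08)^(1/0.53) ≈ 9.9253.
MPK = 0.47·9.9253^(-0.53) ≈ 0.1393.
MPK > n+δ = 0.08, so the economy is dynamically efficient (under-saving).

under-saving; MPK ≈ 0.139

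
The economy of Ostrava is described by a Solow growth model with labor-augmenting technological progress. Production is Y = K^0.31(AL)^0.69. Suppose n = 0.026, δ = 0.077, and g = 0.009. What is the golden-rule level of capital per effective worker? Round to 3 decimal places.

k_gold ≈ 4.373

n + g + δ = 0.026 + 0.009 + 0.077 = 0.112.
Setting f'(k) = n+g+δ gives 0.31·k^(0.31−1) = 0.112, hence k_gold = (0.31/0.112)^(1/0.69) ≈ 4.3731.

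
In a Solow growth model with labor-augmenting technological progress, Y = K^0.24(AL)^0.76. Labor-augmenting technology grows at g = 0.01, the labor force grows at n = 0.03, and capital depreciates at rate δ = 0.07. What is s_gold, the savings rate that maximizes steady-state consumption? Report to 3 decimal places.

Break-even investment rate: n + g + δ = 0.03 + 0.01 + 0.07 = 0.11.
At the golden rule MPK = n+g+δ, and in any Cobb-Douglas steady state s = (n+g+δ)·k/y = MPK·k/y = capital's share 0.24.

s_gold = 0.240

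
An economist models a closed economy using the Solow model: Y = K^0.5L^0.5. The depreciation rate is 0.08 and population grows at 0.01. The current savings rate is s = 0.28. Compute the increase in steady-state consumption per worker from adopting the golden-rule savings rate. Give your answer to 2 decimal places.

Δc ≈ 0.54

The effective depreciation rate is n + δ = 0.01 + 0.08 = 0.09.
Current steady state (s = 0.28): k* = (0.28/0.09)^(1/0.5) ≈ 9.6790, y* = 9.6790^0.5 ≈ 3.1111, c* = (1−0.28)·3.1111 ≈ 2.2400.
Golden rule sets MPK = n+δ: 0.5·k^(0.5−1) = 0.09, so k_gold = (0.5/0.09)^(1/0.5) ≈ 30.8642.
y_gold = 30.8642^0.5 ≈ 5.5556, c_gold = y_gold − 0.09·k_gold ≈ 2.7778.
Gain: Δc = 2.7778 − 2.2400 ≈ 0.5378.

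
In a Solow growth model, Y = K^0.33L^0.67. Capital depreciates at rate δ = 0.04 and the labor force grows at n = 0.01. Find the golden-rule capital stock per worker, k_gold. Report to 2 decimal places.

k_gold ≈ 16.72

n + δ = 0.01 + 0.04 = 0.05.
Setting f'(k) = n+δ gives 0.33·k^(0.33−1) = 0.05, hence k_gold = (0.33/0.05)^(1/0.67) ≈ 16.7186.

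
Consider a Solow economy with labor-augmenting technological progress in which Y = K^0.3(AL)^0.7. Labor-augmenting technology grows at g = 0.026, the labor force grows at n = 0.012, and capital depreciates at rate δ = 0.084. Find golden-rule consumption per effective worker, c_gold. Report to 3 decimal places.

c_gold ≈ 1.029

The effective depreciation rate is n + g + δ = 0.012 + 0.026 + 0.084 = 0.122.
At the golden rule the marginal product of capital equals n+g+δ: 0.3·k^(0.3−1) = 0.122. Solving, k_gold = (0.3/0.122)^(1/0.7) ≈ 3.6160.
y_gold = 3.6160^0.3 ≈ 1.4705.
c_gold = y_gold − (n+g+δ)·k_gold = 1.4705 − 0.122·3.6160 ≈ 1.0294.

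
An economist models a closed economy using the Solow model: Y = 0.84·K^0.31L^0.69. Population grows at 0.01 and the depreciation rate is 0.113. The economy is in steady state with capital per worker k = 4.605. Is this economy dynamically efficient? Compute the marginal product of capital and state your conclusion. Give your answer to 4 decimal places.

dynamically inefficient; MPK ≈ 0.0908

n + δ = 0.01 + 0.113 = 0.123.
MPK = 0.31·0.84·k^(0.31−1) = 0.31·0.84·4.605^(-0.69) ≈ 0.0908.
MPK < 0.123, so the economy is dynamically inefficient (over-saving).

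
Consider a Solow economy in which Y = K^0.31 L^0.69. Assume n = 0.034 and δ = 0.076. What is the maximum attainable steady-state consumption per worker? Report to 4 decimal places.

n + δ = 0.034 + 0.076 = 0.11.
Maximizing c = f(k) − (n+δ)·k gives f'(k) = n+δ, i.e. 0.31·k^(0.31−1) = 0.11, so k_gold = (0.31/0.11)^(1/0.69) ≈ 4.4888.
y_gold = 4.4888^0.31 ≈ 1.5928.
c_gold = y_gold − (n+δ)·k_gold = 1.5928 − 0.11·4.4888 ≈ 1.0990.

c_gold ≈ 1.0990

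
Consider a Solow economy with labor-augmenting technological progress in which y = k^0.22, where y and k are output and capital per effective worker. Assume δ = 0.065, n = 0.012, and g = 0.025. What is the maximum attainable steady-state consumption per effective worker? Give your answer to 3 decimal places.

n + g + δ = 0.012 + 0.025 + 0.065 = 0.102.
Setting f'(k) = n+g+δ gives 0.22·k^(0.22−1) = 0.102, hence k_gold = (0.22/0.102)^(1/0.78) ≈ 2.6790.
y_gold = 2.6790^0.22 ≈ 1.2421.
c_gold = y_gold − (n+g+δ)·k_gold = 1.2421 − 0.102·2.6790 ≈ 0.9688.

c_gold ≈ 0.969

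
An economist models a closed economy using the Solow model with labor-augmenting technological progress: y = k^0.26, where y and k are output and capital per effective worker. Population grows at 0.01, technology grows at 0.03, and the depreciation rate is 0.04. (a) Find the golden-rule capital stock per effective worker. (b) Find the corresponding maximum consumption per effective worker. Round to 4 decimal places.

The effective depreciation rate is n + g + δ = 0.01 + 0.03 + 0.04 = 0.08.
Golden rule sets MPK = n+g+δ: 0.26·k^(0.26−1) = 0.08, so k_gold = (0.26/0.08)^(1/0.74) ≈ 4.9174.
y_gold = 4.9174^0.26 ≈ 1.5130; c_gold = y_gold − 0.08·k_gold ≈ 1.1197.

(a) k_gold ≈ 4.9174; (b) c_gold ≈ 1.1197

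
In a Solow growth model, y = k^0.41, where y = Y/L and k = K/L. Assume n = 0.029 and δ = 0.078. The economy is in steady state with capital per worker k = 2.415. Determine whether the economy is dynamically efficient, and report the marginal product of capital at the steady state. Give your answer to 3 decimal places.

dynamically efficient; MPK ≈ 0.244

n + δ = 0.029 + 0.078 = 0.107.
MPK = 0.41·k^(0.41−1) = 0.41·2.415^(-0.59) ≈ 0.2437.
MPK > 0.107, so the economy is dynamically efficient (under-saving).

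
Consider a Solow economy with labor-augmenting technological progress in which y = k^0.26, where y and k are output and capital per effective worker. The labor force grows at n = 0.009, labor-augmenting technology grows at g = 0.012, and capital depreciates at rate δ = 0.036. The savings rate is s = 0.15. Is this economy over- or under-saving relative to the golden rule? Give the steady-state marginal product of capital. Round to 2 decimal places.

under-saving; MPK ≈ 0.10

Capital per effective worker breaks even when investment replaces (n + g + δ)·k; here n + g + δ = 0.057.
Steady-state k*: s·k^0.26 = 0.057·k gives k* = (0.15/0.057)^(1/0.74) ≈ 3.6971.
MPK = 0.26·3.6971^(-0.74) ≈ 0.0988.
MPK > n+g+δ = 0.057, so the economy is dynamically efficient (under-saving).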